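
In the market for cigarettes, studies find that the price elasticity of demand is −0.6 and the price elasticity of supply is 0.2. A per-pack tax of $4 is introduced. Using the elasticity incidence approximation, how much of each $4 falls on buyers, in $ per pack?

Incidence ratio: buyers' share ≈ εs / (εs + |εd|) = 0.2 / (0.2 + 0.6) = 0.25.
So buyers bear ≈ 0.25 × $4 = $1; producers bear $3.

Buyers bear ≈ $1 per pack.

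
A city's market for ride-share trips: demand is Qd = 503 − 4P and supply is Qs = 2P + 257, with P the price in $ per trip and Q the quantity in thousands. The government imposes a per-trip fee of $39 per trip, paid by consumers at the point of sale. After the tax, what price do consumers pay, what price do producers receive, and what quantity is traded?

Consumers pay $54; producers receive $15; quantity = 287.

Without the tax, 503 − 4P = 2P + 257 gives 6P = 246, so P* = $41 and Q* = 339.
With the tax collected from consumers, demand (in seller-price terms) shifts: Qd = 503 − 4(P + 39).
Solving gives Q = 287 with consumers paying $54 and producers receiving $15 (the $39 wedge).
The less price-elastic side of the market bears the larger share of a per-unit tax.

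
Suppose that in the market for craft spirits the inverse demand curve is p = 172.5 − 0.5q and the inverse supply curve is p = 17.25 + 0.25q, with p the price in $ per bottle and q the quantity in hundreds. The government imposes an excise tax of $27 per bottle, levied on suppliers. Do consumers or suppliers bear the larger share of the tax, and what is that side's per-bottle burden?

Consumers bear the larger share: $18 per bottle.

Inverting to q(p) form: qd = 345 − 2p; qs = 4p − 69.
Before the tax: set 345 − 2p = 4p − 69 → p* = $69, q* = 207.
With the tax collected from suppliers, supply shifts: qs = 4(p − 27) − 69.
Solving gives q = 171 with consumers paying $87 and suppliers receiving $60 (the $27 wedge).
Per-bottle burden: consumers $18, suppliers $9.
Consumers take the larger share because demand is less price-elastic here (demand slope 2 vs supply slope 4).
The less price-elastic side of the market bears the larger share of a per-unit tax.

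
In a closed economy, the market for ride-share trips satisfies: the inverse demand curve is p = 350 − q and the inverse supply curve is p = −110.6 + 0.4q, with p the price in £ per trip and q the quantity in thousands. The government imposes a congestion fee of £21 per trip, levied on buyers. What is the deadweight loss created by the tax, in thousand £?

Deadweight loss = £157.5 thousand.

Rewrite in direct form: qd = 350 − p and qs = 2.5p + 276.5.
Before the tax: set 350 − p = 2.5p + 276.5 → p* = £21, q* = 329.
With the tax collected from buyers, demand (in seller-price terms) shifts: qd = 350 − (p + 21).
New equilibrium: buyers pay £36, producers receive £15, q = 314. (Wedge: pb − ps = 21.)
Quantity falls by |ΔQ| = |329 − 314| = 15.
DWL = ½ · t · |ΔQ| = ½ · 21 · 15 = £157.5.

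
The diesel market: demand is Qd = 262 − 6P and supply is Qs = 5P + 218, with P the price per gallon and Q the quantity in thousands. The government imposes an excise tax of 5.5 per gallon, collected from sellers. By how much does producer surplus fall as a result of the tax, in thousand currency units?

Producer surplus falls by 691.5 thousand.

Before the tax: set 262 − 6P = 5P + 218 → P* = 4, Q* = 238.
With the tax collected from sellers, supply shifts: Qs = 5(P − 5.5) + 218.
Solving gives Q = 223 with buyers paying 6.5 and sellers receiving 1 (the 5.5 wedge).
ΔPS is the trapezoid between Q = 223 and Q = 238 of height 3: ½ · (238 + 223) · 3 = 691.5.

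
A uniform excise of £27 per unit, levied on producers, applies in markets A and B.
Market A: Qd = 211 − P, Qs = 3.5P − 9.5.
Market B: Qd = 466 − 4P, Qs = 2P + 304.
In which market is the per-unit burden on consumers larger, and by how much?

Market A, by £12.

Market A: pre-tax P* = £49, Q* = 162; post-tax Q = 141; per-unit burden on consumers = £21.
Market B: pre-tax P* = £27, Q* = 358; post-tax Q = 322; per-unit burden on consumers = £9.
Difference: £21 vs £9 → market A is larger by £12.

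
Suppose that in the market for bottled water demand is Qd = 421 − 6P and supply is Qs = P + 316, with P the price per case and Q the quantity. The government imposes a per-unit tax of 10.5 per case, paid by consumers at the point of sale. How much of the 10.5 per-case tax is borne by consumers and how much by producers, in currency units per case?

Without the tax, 421 − 6P = P + 316 gives 7P = 105, so P* = 15 and Q* = 331.
With the tax collected from consumers, demand (in seller-price terms) shifts: Qd = 421 − 6(P + 10.5).
Solving gives Q = 322 with consumers paying 16.5 and producers receiving 6 (the 10.5 wedge).
Burden on consumers: 1.5; on producers: 9. (They sum to 10.5.)

Consumers bear 1.5 per case; producers bear 9 per case.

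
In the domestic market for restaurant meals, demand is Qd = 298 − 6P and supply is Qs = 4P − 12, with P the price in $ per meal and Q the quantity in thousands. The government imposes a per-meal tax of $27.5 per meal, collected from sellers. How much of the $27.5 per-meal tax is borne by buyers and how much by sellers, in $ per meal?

Before the tax: set 298 − 6P = 4P − 12 → P* = $31, Q* = 112.
With the tax collected from sellers, supply shifts: Qs = 4(P − 27.5) − 12.
Solving gives Q = 46 with buyers paying $42 and sellers receiving $14.5 (the $27.5 wedge).
Burden on buyers: $11; on sellers: $16.5. (They sum to $27.5.)
The less price-elastic side of the market bears the larger share of a per-unit tax.

Buyers bear $11 per meal; sellers bear $16.5 per meal.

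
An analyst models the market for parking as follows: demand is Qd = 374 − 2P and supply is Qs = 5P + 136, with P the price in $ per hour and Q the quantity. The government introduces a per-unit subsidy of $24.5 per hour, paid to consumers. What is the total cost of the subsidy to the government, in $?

Before the subsidy: set 374 − 2P = 5P + 136 → P* = $34, Q* = 306.
With a per-unit subsidy paid to consumers, each effectively pays P − 24.5, so demand becomes Qd = 374 − 2(P − 24.5).
Solving gives Q = 341 with consumers paying $16.5 and sellers receiving $41 (the $24.5 wedge).
Outlay = t · Q = 24.5 · 341 = $8354.5.

Government outlay = $8354.5.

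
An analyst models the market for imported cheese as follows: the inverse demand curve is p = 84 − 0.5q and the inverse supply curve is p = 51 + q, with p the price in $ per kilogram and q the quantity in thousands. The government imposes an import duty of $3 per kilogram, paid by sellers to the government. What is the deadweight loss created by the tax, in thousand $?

Deadweight loss = $3 thousand.

Rewrite in direct form: qd = 168 − 2p and qs = p − 51.
Without the tax, 168 − 2p = p − 51 gives 3p = 219, so p* = $73 and q* = 22.
With the tax collected from sellers, supply shifts: qs = (p − 3) − 51.
Solving gives q = 20 with consumers paying $74 and sellers receiving $71 (the $3 wedge).
Quantity falls by |ΔQ| = |22 − 20| = 2.
DWL = ½ · t · |ΔQ| = ½ · 3 · 2 = $3.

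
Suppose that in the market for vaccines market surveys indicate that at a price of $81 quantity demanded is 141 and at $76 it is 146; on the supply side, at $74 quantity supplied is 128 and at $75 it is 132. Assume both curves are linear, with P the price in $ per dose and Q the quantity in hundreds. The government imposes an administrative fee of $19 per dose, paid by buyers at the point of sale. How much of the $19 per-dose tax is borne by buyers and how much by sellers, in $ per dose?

Demand slope: (146 − 141)/(76 − 81) = -1, so Qd = 222 − P.
Supply slope: (132 − 128)/(75 − 74) = 4, so Qs = 4P − 168.
Before the tax: set 222 − P = 4P − 168 → P* = $78, Q* = 144.
With the tax collected from buyers, demand (in seller-price terms) shifts: Qd = 222 − (P + 19).
Solving gives Q = 128.8 with buyers paying $93.2 and sellers receiving $74.2 (the $19 wedge).
Burden on buyers: $15.2; on sellers: $3.8. (They sum to $19.)
The less price-elastic side of the market bears the larger share of a per-unit tax.

Buyers bear $15.2 per dose; sellers bear $3.8 per dose.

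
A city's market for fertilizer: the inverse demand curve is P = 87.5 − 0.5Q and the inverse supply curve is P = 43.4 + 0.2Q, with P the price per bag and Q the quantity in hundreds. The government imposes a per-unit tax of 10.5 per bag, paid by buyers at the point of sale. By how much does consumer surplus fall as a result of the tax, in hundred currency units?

Consumer surplus falls by 416.25 hundred.

Rewrite in direct form: Qd = 175 − 2P and Qs = 5P − 217.
Before the tax: set 175 − 2P = 5P − 217 → P* = 56, Q* = 63.
With the tax collected from buyers, demand (in seller-price terms) shifts: Qd = 175 − 2(P + 10.5).
Solving gives Q = 48 with buyers paying 63.5 and suppliers receiving 53 (the 10.5 wedge).
ΔCS is the trapezoid between Q = 48 and Q = 63 of height 7.5: ½ · (63 + 48) · 7.5 = 416.25.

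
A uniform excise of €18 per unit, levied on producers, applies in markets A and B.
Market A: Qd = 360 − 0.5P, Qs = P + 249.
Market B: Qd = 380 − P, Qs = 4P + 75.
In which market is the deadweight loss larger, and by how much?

Market A: pre-tax P* = €74, Q* = 323; post-tax Q = 317; deadweight loss = €54.
Market B: pre-tax P* = €61, Q* = 319; post-tax Q = 304.6; deadweight loss = €129.6.
Difference: €54 vs €129.6 → market B is larger by €75.6.

Market B, by €75.6.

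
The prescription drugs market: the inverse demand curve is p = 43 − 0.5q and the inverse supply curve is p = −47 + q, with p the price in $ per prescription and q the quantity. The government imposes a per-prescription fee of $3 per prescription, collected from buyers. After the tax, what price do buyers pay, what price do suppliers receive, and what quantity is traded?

Buyers pay $14; suppliers receive $11; quantity = 58.

Inverting to q(p) form: qd = 86 − 2p; qs = p + 47.
Without the tax, 86 − 2p = p + 47 gives 3p = 39, so p* = $13 and q* = 60.
With the tax collected from buyers, demand (in seller-price terms) shifts: qd = 86 − 2(p + 3).
New equilibrium: buyers pay $14, suppliers receive $11, q = 58. (Wedge: pb − ps = 3.)
The less price-elastic side of the market bears the larger share of a per-unit tax.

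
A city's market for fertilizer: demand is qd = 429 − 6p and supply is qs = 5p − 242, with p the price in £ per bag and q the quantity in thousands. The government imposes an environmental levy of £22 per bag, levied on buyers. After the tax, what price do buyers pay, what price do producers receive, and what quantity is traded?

Before the tax: set 429 − 6p = 5p − 242 → p* = £61, q* = 63.
With the tax collected from buyers, demand (in seller-price terms) shifts: qd = 429 − 6(p + 22).
New equilibrium: buyers pay £71, producers receive £49, q = 3. (Wedge: pb − ps = 22.)

Buyers pay £71; producers receive £49; quantity = 3.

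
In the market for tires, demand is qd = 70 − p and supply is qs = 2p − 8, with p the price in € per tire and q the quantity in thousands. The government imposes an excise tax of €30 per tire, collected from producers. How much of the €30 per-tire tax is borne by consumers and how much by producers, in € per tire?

Before the tax: set 70 − p = 2p − 8 → p* = €26, q* = 44.
With the tax collected from producers, supply shifts: qs = 2(p − 30) − 8.
New equilibrium: consumers pay €46, producers receive €16, q = 24. (Wedge: pb − ps = 30.)
Burden on consumers: €20; on producers: €10. (They sum to €30.)

Consumers bear €20 per tire; producers bear €10 per tire.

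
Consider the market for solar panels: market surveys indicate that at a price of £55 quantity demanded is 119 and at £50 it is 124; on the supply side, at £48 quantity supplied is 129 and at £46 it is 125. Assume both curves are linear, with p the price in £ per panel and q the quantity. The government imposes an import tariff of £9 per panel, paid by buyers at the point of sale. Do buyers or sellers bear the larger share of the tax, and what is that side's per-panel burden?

Demand slope: (124 − 119)/(50 − 55) = -1, so qd = 174 − p.
Supply slope: (125 − 129)/(46 − 48) = 2, so qs = 2p + 33.
Without the tax, 174 − p = 2p + 33 gives 3p = 141, so p* = £47 and q* = 127.
With the tax collected from buyers, demand (in seller-price terms) shifts: qd = 174 − (p + 9).
New equilibrium: buyers pay £53, sellers receive £44, q = 121. (Wedge: pb − ps = 9.)
Per-panel burden: buyers £6, sellers £3.
Buyers take the larger share because demand is less price-elastic here (demand slope 1 vs supply slope 2).
The less price-elastic side of the market bears the larger share of a per-unit tax.

Buyers bear the larger share: £6 per panel.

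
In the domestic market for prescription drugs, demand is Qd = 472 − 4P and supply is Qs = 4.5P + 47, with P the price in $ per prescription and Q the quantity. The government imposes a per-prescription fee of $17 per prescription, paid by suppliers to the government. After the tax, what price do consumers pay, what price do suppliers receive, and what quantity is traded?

Consumers pay $59; suppliers receive $42; quantity = 236.

Before the tax: set 472 − 4P = 4.5P + 47 → P* = $50, Q* = 272.
With the tax collected from suppliers, supply shifts: Qs = 4.5(P − 17) + 47.
Solving gives Q = 236 with consumers paying $59 and suppliers receiving $42 (the $17 wedge).
The less price-elastic side of the market bears the larger share of a per-unit tax.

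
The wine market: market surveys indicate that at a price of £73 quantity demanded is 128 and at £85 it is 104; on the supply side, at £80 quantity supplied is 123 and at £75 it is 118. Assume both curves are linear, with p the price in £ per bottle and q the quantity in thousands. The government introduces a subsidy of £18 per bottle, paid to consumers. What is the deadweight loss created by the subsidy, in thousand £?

Demand slope: (104 − 128)/(85 − 73) = -2, so qd = 274 − 2p.
Supply slope: (118 − 123)/(75 − 80) = 1, so qs = p + 43.
Without the subsidy, 274 − 2p = p + 43 gives 3p = 231, so p* = £77 and q* = 120.
With a per-unit subsidy paid to consumers, each effectively pays p − 18, so demand becomes qd = 274 − 2(p − 18).
New equilibrium: consumers pay £71, suppliers receive £89, q = 132. (Wedge: pb − ps = −18.)
Quantity rises by |ΔQ| = |120 − 132| = 12.
DWL = ½ · t · |ΔQ| = ½ · 18 · 12 = £108.

Deadweight loss = £108 thousand.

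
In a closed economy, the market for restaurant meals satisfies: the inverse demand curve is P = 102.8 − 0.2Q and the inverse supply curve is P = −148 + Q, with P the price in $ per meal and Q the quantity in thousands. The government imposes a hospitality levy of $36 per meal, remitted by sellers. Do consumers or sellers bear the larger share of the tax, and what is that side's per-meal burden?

Sellers bear the larger share: $30 per meal.

Inverting to Q(P) form: Qd = 514 − 5P; Qs = P + 148.
Before the tax: set 514 − 5P = P + 148 → P* = $61, Q* = 209.
With the tax collected from sellers, supply shifts: Qs = (P − 36) + 148.
New equilibrium: consumers pay $67, sellers receive $31, Q = 179. (Wedge: Pb − Ps = 36.)
Per-meal burden: consumers $6, sellers $30.
Sellers take the larger share because supply is less price-elastic here (demand slope 5 vs supply slope 1).
The less price-elastic side of the market bears the larger share of a per-unit tax.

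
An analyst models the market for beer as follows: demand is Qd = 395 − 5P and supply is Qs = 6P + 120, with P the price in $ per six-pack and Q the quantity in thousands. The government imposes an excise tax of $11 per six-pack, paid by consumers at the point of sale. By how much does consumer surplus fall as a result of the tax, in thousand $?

Without the tax, 395 − 5P = 6P + 120 gives 11P = 275, so P* = $25 and Q* = 270.
With the tax collected from consumers, demand (in seller-price terms) shifts: Qd = 395 − 5(P + 11).
New equilibrium: consumers pay $31, suppliers receive $20, Q = 240. (Wedge: Pb − Ps = 11.)
ΔCS is the trapezoid between Q = 240 and Q = 270 of height $6: ½ · (270 + 240) · 6 = $1530.

Consumer surplus falls by $1530 thousand.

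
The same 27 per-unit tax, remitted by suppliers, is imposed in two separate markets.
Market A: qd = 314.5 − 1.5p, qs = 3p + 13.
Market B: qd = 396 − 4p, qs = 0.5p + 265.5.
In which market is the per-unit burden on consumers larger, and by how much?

Market A, by 15.

Market A: pre-tax p* = 67, q* = 214; post-tax q = 187; per-unit burden on consumers = 18.
Market B: pre-tax p* = 29, q* = 280; post-tax q = 268; per-unit burden on consumers = 3.
Difference: 18 vs 3 → market A is larger by 15.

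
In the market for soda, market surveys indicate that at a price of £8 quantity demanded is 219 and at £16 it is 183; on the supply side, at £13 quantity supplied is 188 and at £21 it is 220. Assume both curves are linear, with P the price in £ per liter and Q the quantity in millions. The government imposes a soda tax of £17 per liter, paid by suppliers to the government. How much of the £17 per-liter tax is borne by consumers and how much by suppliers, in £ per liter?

Consumers bear £8 per liter; suppliers bear £9 per liter.

Demand slope: (183 − 219)/(16 − 8) = -4.5, so Qd = 255 − 4.5P.
Supply slope: (220 − 188)/(21 − 13) = 4, so Qs = 4P + 136.
Before the tax: set 255 − 4.5P = 4P + 136 → P* = £14, Q* = 192.
With the tax collected from suppliers, supply shifts: Qs = 4(P − 17) + 136.
Solving gives Q = 156 with consumers paying £22 and suppliers receiving £5 (the £17 wedge).
Burden on consumers: £8; on suppliers: £9. (They sum to £17.)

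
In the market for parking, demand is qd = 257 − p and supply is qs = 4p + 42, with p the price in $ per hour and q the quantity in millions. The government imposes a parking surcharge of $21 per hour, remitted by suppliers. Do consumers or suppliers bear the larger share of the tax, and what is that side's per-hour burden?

Consumers bear the larger share: $16.8 per hour.

Without the tax, 257 − p = 4p + 42 gives 5p = 215, so p* = $43 and q* = 214.
With the tax collected from suppliers, supply shifts: qs = 4(p − 21) + 42.
Solving gives q = 197.2 with consumers paying $59.8 and suppliers receiving $38.8 (the $21 wedge).
Per-hour burden: consumers $16.8, suppliers $4.2.
Consumers take the larger share because demand is less price-elastic here (demand slope 1 vs supply slope 4).
The less price-elastic side of the market bears the larger share of a per-unit tax.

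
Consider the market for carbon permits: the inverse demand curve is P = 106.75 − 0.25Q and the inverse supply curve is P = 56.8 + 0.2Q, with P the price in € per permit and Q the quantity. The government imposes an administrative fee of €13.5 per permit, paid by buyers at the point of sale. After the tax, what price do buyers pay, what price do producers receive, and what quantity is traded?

Rewrite in direct form: Qd = 427 − 4P and Qs = 5P − 284.
Without the tax, 427 − 4P = 5P − 284 gives 9P = 711, so P* = €79 and Q* = 111.
With the tax collected from buyers, demand (in seller-price terms) shifts: Qd = 427 − 4(P + 13.5).
New equilibrium: buyers pay €86.5, producers receive €73, Q = 81. (Wedge: Pb − Ps = 13.5.)

Buyers pay €86.5; producers receive €73; quantity = 81.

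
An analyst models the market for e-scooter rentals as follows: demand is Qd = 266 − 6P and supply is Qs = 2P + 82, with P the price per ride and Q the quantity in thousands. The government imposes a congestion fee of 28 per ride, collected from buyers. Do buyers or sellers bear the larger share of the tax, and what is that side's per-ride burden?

Sellers bear the larger share: 21 per ride.

Without the tax, 266 − 6P = 2P + 82 gives 8P = 184, so P* = 23 and Q* = 128.
With the tax collected from buyers, demand (in seller-price terms) shifts: Qd = 266 − 6(P + 28).
New equilibrium: buyers pay 30, sellers receive 2, Q = 86. (Wedge: Pb − Ps = 28.)
Per-ride burden: buyers 7, sellers 21.
Sellers take the larger share because supply is less price-elastic here (demand slope 6 vs supply slope 2).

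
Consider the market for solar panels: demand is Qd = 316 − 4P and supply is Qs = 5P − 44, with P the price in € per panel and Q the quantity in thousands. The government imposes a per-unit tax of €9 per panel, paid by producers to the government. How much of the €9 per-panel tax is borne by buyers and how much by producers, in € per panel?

Buyers bear €5 per panel; producers bear €4 per panel.

Without the tax, 316 − 4P = 5P − 44 gives 9P = 360, so P* = €40 and Q* = 156.
With the tax collected from producers, supply shifts: Qs = 5(P − 9) − 44.
Solving gives Q = 136 with buyers paying €45 and producers receiving €36 (the €9 wedge).
Burden on buyers: €5; on producers: €4. (They sum to €9.)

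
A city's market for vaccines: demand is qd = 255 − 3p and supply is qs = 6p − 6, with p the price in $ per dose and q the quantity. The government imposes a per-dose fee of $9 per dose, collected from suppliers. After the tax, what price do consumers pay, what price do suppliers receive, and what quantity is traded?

Consumers pay $35; suppliers receive $26; quantity = 150.

Before the tax: set 255 − 3p = 6p − 6 → p* = $29, q* = 168.
With the tax collected from suppliers, supply shifts: qs = 6(p − 9) − 6.
New equilibrium: consumers pay $35, suppliers receive $26, q = 150. (Wedge: pb − ps = 9.)
The less price-elastic side of the market bears the larger share of a per-unit tax.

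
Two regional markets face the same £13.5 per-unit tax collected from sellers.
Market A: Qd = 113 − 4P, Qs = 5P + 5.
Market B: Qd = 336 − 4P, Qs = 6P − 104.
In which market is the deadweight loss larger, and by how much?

Market B, by £16.2.

Market A: pre-tax P* = £12, Q* = 65; post-tax Q = 35; deadweight loss = £202.5.
Market B: pre-tax P* = £44, Q* = 160; post-tax Q = 127.6; deadweight loss = £218.7.
Difference: £202.5 vs £218.7 → market B is larger by £16.2.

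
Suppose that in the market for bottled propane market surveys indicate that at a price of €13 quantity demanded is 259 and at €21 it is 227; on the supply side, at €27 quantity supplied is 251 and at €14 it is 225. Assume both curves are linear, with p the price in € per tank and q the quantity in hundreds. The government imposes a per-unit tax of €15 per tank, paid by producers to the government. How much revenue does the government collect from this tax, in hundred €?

Tax revenue = €3225 hundred.

Demand slope: (227 − 259)/(21 − 13) = -4, so qd = 311 − 4p.
Supply slope: (225 − 251)/(14 − 27) = 2, so qs = 2p + 197.
Before the tax: set 311 − 4p = 2p + 197 → p* = €19, q* = 235.
With the tax collected from producers, supply shifts: qs = 2(p − 15) + 197.
Solving gives q = 215 with buyers paying €24 and producers receiving €9 (the €15 wedge).
Revenue = t · Q = 15 · 215 = €3225.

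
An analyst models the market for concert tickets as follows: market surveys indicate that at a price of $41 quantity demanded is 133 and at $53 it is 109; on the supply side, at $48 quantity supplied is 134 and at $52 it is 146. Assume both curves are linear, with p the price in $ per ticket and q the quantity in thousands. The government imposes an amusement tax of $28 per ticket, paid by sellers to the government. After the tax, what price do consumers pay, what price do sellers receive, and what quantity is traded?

Demand slope: (109 − 133)/(53 − 41) = -2, so qd = 215 − 2p.
Supply slope: (146 − 134)/(52 − 48) = 3, so qs = 3p − 10.
Without the tax, 215 − 2p = 3p − 10 gives 5p = 225, so p* = $45 and q* = 125.
With the tax collected from sellers, supply shifts: qs = 3(p − 28) − 10.
Solving gives q = 91.4 with consumers paying $61.8 and sellers receiving $33.8 (the $28 wedge).
The less price-elastic side of the market bears the larger share of a per-unit tax.

Consumers pay $61.8; sellers receive $33.8; quantity = 91.4.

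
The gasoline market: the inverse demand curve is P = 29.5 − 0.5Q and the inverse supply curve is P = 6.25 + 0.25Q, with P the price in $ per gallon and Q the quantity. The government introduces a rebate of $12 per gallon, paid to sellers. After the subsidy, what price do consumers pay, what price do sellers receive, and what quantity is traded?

Consumers pay $6; sellers receive $18; quantity = 47.

Rewrite in direct form: Qd = 59 − 2P and Qs = 4P − 25.
Before the subsidy: set 59 − 2P = 4P − 25 → P* = $14, Q* = 31.
With a per-unit subsidy paid to sellers, each receives P + 12 per unit sold, so supply becomes Qs = 4(P + 12) − 25.
Solving gives Q = 47 with consumers paying $6 and sellers receiving $18 (the $12 wedge).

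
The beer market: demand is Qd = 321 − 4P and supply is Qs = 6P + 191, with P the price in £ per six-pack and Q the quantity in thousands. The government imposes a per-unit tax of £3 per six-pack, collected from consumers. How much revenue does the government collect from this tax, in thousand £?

Tax revenue = £785.4 thousand.

Before the tax: set 321 − 4P = 6P + 191 → P* = £13, Q* = 269.
With the tax collected from consumers, demand (in seller-price terms) shifts: Qd = 321 − 4(P + 3).
Solving gives Q = 261.8 with consumers paying £14.8 and producers receiving £11.8 (the £3 wedge).
Revenue = t · Q = 3 · 261.8 = £785.4.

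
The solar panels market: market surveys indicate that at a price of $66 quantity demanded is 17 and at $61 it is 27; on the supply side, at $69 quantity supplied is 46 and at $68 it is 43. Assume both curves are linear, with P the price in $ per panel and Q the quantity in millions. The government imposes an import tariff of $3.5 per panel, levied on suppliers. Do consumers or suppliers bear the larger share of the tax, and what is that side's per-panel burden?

Consumers bear the larger share: $2.1 per panel.

Demand slope: (27 − 17)/(61 − 66) = -2, so Qd = 149 − 2P.
Supply slope: (43 − 46)/(68 − 69) = 3, so Qs = 3P − 161.
Without the tax, 149 − 2P = 3P − 161 gives 5P = 310, so P* = $62 and Q* = 25.
With the tax collected from suppliers, supply shifts: Qs = 3(P − 3.5) − 161.
New equilibrium: consumers pay $64.1, suppliers receive $60.6, Q = 20.8. (Wedge: Pb − Ps = 3.5.)
Per-panel burden: consumers $2.1, suppliers $1.4.
Consumers take the larger share because demand is less price-elastic here (demand slope 2 vs supply slope 3).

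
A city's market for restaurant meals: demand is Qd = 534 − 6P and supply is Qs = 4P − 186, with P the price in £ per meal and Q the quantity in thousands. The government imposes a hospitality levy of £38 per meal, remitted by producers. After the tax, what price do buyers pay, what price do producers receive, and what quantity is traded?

Without the tax, 534 − 6P = 4P − 186 gives 10P = 720, so P* = £72 and Q* = 102.
With the tax collected from producers, supply shifts: Qs = 4(P − 38) − 186.
Solving gives Q = 10.8 with buyers paying £87.2 and producers receiving £49.2 (the £38 wedge).

Buyers pay £87.2; producers receive £49.2; quantity = 10.8.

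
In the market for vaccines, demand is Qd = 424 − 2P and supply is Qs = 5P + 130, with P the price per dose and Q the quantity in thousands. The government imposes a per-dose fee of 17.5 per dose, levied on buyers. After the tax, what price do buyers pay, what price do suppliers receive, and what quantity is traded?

Without the tax, 424 − 2P = 5P + 130 gives 7P = 294, so P* = 42 and Q* = 340.
With the tax collected from buyers, demand (in seller-price terms) shifts: Qd = 424 − 2(P + 17.5).
New equilibrium: buyers pay 54.5, suppliers receive 37, Q = 315. (Wedge: Pb − Ps = 17.5.)
The less price-elastic side of the market bears the larger share of a per-unit tax.

Buyers pay 54.5; suppliers receive 37; quantity = 315.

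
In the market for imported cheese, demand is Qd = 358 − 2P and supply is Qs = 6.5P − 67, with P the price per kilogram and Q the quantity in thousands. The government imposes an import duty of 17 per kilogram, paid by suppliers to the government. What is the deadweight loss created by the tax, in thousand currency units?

Before the tax: set 358 − 2P = 6.5P − 67 → P* = 50, Q* = 258.
With the tax collected from suppliers, supply shifts: Qs = 6.5(P − 17) − 67.
New equilibrium: buyers pay 63, suppliers receive 46, Q = 232. (Wedge: Pb − Ps = 17.)
Quantity falls by |ΔQ| = |258 − 232| = 26.
DWL = ½ · t · |ΔQ| = ½ · 17 · 26 = 221.

Deadweight loss = 221 thousand.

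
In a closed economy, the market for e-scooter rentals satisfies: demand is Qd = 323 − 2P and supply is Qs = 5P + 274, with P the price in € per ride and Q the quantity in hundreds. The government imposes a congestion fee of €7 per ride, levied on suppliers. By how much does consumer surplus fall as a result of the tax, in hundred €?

Consumer surplus falls by €1520 hundred.

Without the tax, 323 − 2P = 5P + 274 gives 7P = 49, so P* = €7 and Q* = 309.
With the tax collected from suppliers, supply shifts: Qs = 5(P − 7) + 274.
New equilibrium: consumers pay €12, suppliers receive €5, Q = 299. (Wedge: Pb − Ps = 7.)
ΔCS is the trapezoid between Q = 299 and Q = 309 of height €5: ½ · (309 + 299) · 5 = €1520.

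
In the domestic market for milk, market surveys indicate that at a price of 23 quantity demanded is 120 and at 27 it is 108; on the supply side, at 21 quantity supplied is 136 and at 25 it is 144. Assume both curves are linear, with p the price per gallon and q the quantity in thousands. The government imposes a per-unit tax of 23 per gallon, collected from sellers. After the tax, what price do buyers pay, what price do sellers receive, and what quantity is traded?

Demand slope: (108 − 120)/(27 − 23) = -3, so qd = 189 − 3p.
Supply slope: (144 − 136)/(25 − 21) = 2, so qs = 2p + 94.
Without the tax, 189 − 3p = 2p + 94 gives 5p = 95, so p* = 19 and q* = 132.
With the tax collected from sellers, supply shifts: qs = 2(p − 23) + 94.
Solving gives q = 104.4 with buyers paying 28.2 and sellers receiving 5.2 (the 23 wedge).
The less price-elastic side of the market bears the larger share of a per-unit tax.

Buyers pay 28.2; sellers receive 5.2; quantity = 104.4.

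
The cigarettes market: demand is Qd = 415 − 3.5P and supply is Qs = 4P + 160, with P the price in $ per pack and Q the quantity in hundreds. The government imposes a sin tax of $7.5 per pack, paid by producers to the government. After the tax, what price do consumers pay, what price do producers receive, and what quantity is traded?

Before the tax: set 415 − 3.5P = 4P + 160 → P* = $34, Q* = 296.
With the tax collected from producers, supply shifts: Qs = 4(P − 7.5) + 160.
Solving gives Q = 282 with consumers paying $38 and producers receiving $30.5 (the $7.5 wedge).
The less price-elastic side of the market bears the larger share of a per-unit tax.

Consumers pay $38; producers receive $30.5; quantity = 282.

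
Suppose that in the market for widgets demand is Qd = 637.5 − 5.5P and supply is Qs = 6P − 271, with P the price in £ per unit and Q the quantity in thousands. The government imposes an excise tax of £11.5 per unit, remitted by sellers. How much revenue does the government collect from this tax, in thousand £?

Before the tax: set 637.5 − 5.5P = 6P − 271 → P* = £79, Q* = 203.
With the tax collected from sellers, supply shifts: Qs = 6(P − 11.5) − 271.
Solving gives Q = 170 with buyers paying £85 and sellers receiving £73.5 (the £11.5 wedge).
Revenue = t · Q = 11.5 · 170 = £1955.

Tax revenue = £1955 thousand.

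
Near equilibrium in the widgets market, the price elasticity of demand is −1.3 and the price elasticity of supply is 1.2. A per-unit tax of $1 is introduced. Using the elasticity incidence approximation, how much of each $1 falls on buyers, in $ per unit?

Buyers bear ≈ $0.48 per unit.

Incidence ratio: buyers' share ≈ εs / (εs + |εd|) = 1.2 / (1.2 + 1.3) = 0.48.
So buyers bear ≈ 0.48 × $1 = $0.48; producers bear $0.52.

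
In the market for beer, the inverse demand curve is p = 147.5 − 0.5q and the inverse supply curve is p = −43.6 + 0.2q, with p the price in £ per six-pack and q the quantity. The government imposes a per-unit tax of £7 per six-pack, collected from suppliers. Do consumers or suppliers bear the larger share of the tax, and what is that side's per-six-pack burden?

Consumers bear the larger share: £5 per six-pack.

Rewrite in direct form: qd = 295 − 2p and qs = 5p + 218.
Before the tax: set 295 − 2p = 5p + 218 → p* = £11, q* = 273.
With the tax collected from suppliers, supply shifts: qs = 5(p − 7) + 218.
Solving gives q = 263 with consumers paying £16 and suppliers receiving £9 (the £7 wedge).
Per-six-pack burden: consumers £5, suppliers £2.
Consumers take the larger share because demand is less price-elastic here (demand slope 2 vs supply slope 5).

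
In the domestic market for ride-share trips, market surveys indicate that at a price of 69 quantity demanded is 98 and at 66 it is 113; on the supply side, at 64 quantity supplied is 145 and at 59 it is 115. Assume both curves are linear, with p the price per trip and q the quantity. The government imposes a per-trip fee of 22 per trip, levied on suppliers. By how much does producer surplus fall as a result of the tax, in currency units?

Demand slope: (113 − 98)/(66 − 69) = -5, so qd = 443 − 5p.
Supply slope: (115 − 145)/(59 − 64) = 6, so qs = 6p − 239.
Before the tax: set 443 − 5p = 6p − 239 → p* = 62, q* = 133.
With the tax collected from suppliers, supply shifts: qs = 6(p − 22) − 239.
Solving gives q = 73 with consumers paying 74 and suppliers receiving 52 (the 22 wedge).
ΔPS is the trapezoid between Q = 73 and Q = 133 of height 10: ½ · (133 + 73) · 10 = 1030.

Producer surplus falls by 1030.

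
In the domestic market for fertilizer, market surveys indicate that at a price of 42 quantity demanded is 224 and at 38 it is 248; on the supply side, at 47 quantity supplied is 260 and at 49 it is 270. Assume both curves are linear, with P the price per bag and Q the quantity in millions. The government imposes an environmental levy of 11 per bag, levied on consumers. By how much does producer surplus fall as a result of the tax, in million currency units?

Producer surplus falls by 1290 million.

Demand slope: (248 − 224)/(38 − 42) = -6, so Qd = 476 − 6P.
Supply slope: (270 − 260)/(49 − 47) = 5, so Qs = 5P + 25.
Before the tax: set 476 − 6P = 5P + 25 → P* = 41, Q* = 230.
With the tax collected from consumers, demand (in seller-price terms) shifts: Qd = 476 − 6(P + 11).
New equilibrium: consumers pay 46, producers receive 35, Q = 200. (Wedge: Pb − Ps = 11.)
ΔPS is the trapezoid between Q = 200 and Q = 230 of height 6: ½ · (230 + 200) · 6 = 1290.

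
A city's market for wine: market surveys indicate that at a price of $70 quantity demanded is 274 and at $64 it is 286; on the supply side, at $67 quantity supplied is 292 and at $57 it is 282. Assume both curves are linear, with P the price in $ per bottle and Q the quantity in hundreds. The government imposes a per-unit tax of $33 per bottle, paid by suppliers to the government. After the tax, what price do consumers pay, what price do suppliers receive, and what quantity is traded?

Demand slope: (286 − 274)/(64 − 70) = -2, so Qd = 414 − 2P.
Supply slope: (282 − 292)/(57 − 67) = 1, so Qs = P + 225.
Without the tax, 414 − 2P = P + 225 gives 3P = 189, so P* = $63 and Q* = 288.
With the tax collected from suppliers, supply shifts: Qs = (P − 33) + 225.
Solving gives Q = 266 with consumers paying $74 and suppliers receiving $41 (the $33 wedge).

Consumers pay $74; suppliers receive $41; quantity = 266.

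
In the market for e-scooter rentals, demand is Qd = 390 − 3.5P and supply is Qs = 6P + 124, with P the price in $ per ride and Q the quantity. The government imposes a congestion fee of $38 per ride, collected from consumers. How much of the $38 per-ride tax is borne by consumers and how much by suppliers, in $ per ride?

Before the tax: set 390 − 3.5P = 6P + 124 → P* = $28, Q* = 292.
With the tax collected from consumers, demand (in seller-price terms) shifts: Qd = 390 − 3.5(P + 38).
Solving gives Q = 208 with consumers paying $52 and suppliers receiving $14 (the $38 wedge).
Burden on consumers: $24; on suppliers: $14. (They sum to $38.)
The less price-elastic side of the market bears the larger share of a per-unit tax.

Consumers bear $24 per ride; suppliers bear $14 per ride.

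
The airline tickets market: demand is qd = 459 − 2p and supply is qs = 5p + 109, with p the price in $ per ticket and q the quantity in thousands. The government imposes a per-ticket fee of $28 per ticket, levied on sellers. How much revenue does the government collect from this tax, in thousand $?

Tax revenue = $8932 thousand.

Before the tax: set 459 − 2p = 5p + 109 → p* = $50, q* = 359.
With the tax collected from sellers, supply shifts: qs = 5(p − 28) + 109.
New equilibrium: buyers pay $70, sellers receive $42, q = 319. (Wedge: pb − ps = 28.)
Revenue = t · Q = 28 · 319 = $8932.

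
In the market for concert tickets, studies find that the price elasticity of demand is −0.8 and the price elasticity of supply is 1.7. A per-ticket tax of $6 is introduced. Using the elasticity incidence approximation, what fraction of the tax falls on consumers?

Incidence ratio: consumers' share ≈ εs / (εs + |εd|) = 1.7 / (1.7 + 0.8) = 0.68.
Supply is the more elastic side, so consumers bear the larger share.

Consumers' share ≈ 0.68.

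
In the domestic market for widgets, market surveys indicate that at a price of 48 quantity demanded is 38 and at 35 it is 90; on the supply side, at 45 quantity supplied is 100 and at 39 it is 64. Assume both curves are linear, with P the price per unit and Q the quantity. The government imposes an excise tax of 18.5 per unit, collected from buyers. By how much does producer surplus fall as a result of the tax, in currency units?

Producer surplus falls by 353.72.

Demand slope: (90 − 38)/(35 − 48) = -4, so Qd = 230 − 4P.
Supply slope: (64 − 100)/(39 − 45) = 6, so Qs = 6P − 170.
Without the tax, 230 − 4P = 6P − 170 gives 10P = 400, so P* = 40 and Q* = 70.
With the tax collected from buyers, demand (in seller-price terms) shifts: Qd = 230 − 4(P + 18.5).
Solving gives Q = 25.6 with buyers paying 51.1 and suppliers receiving 32.6 (the 18.5 wedge).
ΔPS is the trapezoid between Q = 25.6 and Q = 70 of height 7.4: ½ · (70 + 25.6) · 7.4 = 353.72.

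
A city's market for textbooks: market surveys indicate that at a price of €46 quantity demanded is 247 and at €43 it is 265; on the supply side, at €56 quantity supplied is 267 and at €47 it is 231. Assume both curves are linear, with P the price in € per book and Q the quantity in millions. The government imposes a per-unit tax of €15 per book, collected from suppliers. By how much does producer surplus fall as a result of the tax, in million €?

Producer surplus falls by €1953 million.

Demand slope: (265 − 247)/(43 − 46) = -6, so Qd = 523 − 6P.
Supply slope: (231 − 267)/(47 − 56) = 4, so Qs = 4P + 43.
Before the tax: set 523 − 6P = 4P + 43 → P* = €48, Q* = 235.
With the tax collected from suppliers, supply shifts: Qs = 4(P − 15) + 43.
New equilibrium: buyers pay €54, suppliers receive €39, Q = 199. (Wedge: Pb − Ps = 15.)
ΔPS is the trapezoid between Q = 199 and Q = 235 of height €9: ½ · (235 + 199) · 9 = €1953.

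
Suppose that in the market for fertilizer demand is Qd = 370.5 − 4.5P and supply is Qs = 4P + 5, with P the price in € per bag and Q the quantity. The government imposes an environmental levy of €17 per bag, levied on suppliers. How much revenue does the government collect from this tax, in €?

Before the tax: set 370.5 − 4.5P = 4P + 5 → P* = €43, Q* = 177.
With the tax collected from suppliers, supply shifts: Qs = 4(P − 17) + 5.
Solving gives Q = 141 with consumers paying €51 and suppliers receiving €34 (the €17 wedge).
Revenue = t · Q = 17 · 141 = €2397.

Tax revenue = €2397.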